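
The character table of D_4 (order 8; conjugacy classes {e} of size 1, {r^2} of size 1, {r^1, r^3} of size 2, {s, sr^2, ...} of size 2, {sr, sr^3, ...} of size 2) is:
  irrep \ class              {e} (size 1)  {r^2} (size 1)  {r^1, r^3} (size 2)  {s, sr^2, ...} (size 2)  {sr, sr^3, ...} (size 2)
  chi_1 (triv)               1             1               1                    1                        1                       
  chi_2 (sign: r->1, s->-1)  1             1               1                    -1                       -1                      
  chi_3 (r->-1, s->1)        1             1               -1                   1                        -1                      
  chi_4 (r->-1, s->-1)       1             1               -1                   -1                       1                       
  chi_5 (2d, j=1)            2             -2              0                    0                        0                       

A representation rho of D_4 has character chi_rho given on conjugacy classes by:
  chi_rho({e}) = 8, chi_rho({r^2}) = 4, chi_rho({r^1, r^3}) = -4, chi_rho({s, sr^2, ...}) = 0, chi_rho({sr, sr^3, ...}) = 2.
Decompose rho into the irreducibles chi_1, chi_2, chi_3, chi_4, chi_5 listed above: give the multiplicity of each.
Multiplicities: chi_1: 1, chi_2: 0, chi_3: 2, chi_4: 3, chi_5: 1.

Details: Use <chi_rho, chi> = (1/|G|) sum_C |C| * chi_rho(C) * conj(chi(C)) with |G| = 8 for each irreducible chi in the table:
  <chi_rho, chi_1> = (1/8)[1*(8)*conj(1) + 1*(4)*conj(1) + 2*(-4)*conj(1) + 2*(0)*conj(1) + 2*(2)*conj(1)]
      = (1/8)[(8) + (4) + (-8) + (0) + (4)] = 8/8 = 1
  <chi_rho, chi_2> = (1/8)[1*(8)*conj(1) + 1*(4)*conj(1) + 2*(-4)*conj(1) + 2*(0)*conj(-1) + 2*(2)*conj(-1)]
      = (1/8)[(8) + (4) + (-8) + (0) + (-4)] = 0/8 = 0
  <chi_rho, chi_3> = (1/8)[1*(8)*conj(1) + 1*(4)*conj(1) + 2*(-4)*conj(-1) + 2*(0)*conj(1) + 2*(2)*conj(-1)]
      = (1/8)[(8) + (4) + (8) + (0) + (-4)] = 16/8 = 2
  <chi_rho, chi_4> = (1/8)[1*(8)*conj(1) + 1*(4)*conj(1) + 2*(-4)*conj(-1) + 2*(0)*conj(-1) + 2*(2)*conj(1)]
      = (1/8)[(8) + (4) + (8) + (0) + (4)] = 24/8 = 3
  <chi_rho, chi_5> = (1/8)[1*(8)*conj(2) + 1*(4)*conj(-2) + 2*(-4)*conj(0) + 2*(0)*conj(0) + 2*(2)*conj(0)]
      = (1/8)[(16) + (-8) + (0) + (0) + (0)] = 8/8 = 1
Dimension check: dim(rho) = sum (mult * dim) = 1*1 + 0*1 + 2*1 + 3*1 + 1*2 = 8 = chi_rho(e) = 8.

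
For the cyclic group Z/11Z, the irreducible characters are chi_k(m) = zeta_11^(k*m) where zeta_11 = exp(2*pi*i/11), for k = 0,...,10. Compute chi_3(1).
chi_3(1) = zeta_11^3 = exp(6*I*pi/11)

Solution. chi_3(1) = zeta_11^(3*1) = zeta_11^3. Since zeta_11^11 = 1, this equals zeta_11^3 = exp(2*pi*i*3/11) = exp(6*I*pi/11).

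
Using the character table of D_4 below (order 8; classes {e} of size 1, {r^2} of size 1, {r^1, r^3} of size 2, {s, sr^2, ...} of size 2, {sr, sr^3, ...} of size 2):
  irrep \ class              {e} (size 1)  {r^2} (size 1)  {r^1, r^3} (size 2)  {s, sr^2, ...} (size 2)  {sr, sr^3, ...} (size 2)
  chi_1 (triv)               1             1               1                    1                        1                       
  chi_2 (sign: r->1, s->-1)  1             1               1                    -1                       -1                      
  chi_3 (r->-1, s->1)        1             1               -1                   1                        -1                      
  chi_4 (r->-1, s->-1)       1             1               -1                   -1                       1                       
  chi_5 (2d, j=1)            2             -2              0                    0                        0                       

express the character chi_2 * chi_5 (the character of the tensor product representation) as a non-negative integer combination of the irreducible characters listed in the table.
chi_2 tensor chi_5 = chi_5 (all other irreducibles have multiplicity 0).

Proof sketch: The character of a tensor product is the pointwise product (chi_2 * chi_5)(C) = chi_2(C) * chi_5(C):
  {e}: (1)*(2), {r^2}: (1)*(-2), {r^1, r^3}: (1)*(0), {s, sr^2, ...}: (-1)*(0), {sr, sr^3, ...}: (-1)*(0)
so (chi_2 * chi_5) takes values
  {e} -> 2, {r^2} -> -2, {r^1, r^3} -> 0, {s, sr^2, ...} -> 0, {sr, sr^3, ...} -> 0.
Now take the inner product of this character with each irreducible chi from the table, <chi_2*chi_5, chi> = (1/8) sum_C |C| (chi_2*chi_5)(C) conj(chi(C)):
  <chi_2*chi_5, chi_1> = (1/8)[1*(2)*conj(1) + 1*(-2)*conj(1) + 2*(0)*conj(1) + 2*(0)*conj(1) + 2*(0)*conj(1)]
      = (1/8)[(2) + (-2) + (0) + (0) + (0)] = 0/8 = 0
  <chi_2*chi_5, chi_2> = (1/8)[1*(2)*conj(1) + 1*(-2)*conj(1) + 2*(0)*conj(1) + 2*(0)*conj(-1) + 2*(0)*conj(-1)]
      = (1/8)[(2) + (-2) + (0) + (0) + (0)] = 0/8 = 0
  <chi_2*chi_5, chi_3> = (1/8)[1*(2)*conj(1) + 1*(-2)*conj(1) + 2*(0)*conj(-1) + 2*(0)*conj(1) + 2*(0)*conj(-1)]
      = (1/8)[(2) + (-2) + (0) + (0) + (0)] = 0/8 = 0
  <chi_2*chi_5, chi_4> = (1/8)[1*(2)*conj(1) + 1*(-2)*conj(1) + 2*(0)*conj(-1) + 2*(0)*conj(-1) + 2*(0)*conj(1)]
      = (1/8)[(2) + (-2) + (0) + (0) + (0)] = 0/8 = 0
  <chi_2*chi_5, chi_5> = (1/8)[1*(2)*conj(2) + 1*(-2)*conj(-2) + 2*(0)*conj(0) + 2*(0)*conj(0) + 2*(0)*conj(0)]
      = (1/8)[(4) + (4) + (0) + (0) + (0)] = 8/8 = 1
Hence the multiplicities are chi_5: 1. Dimension check: dim(chi_2)*dim(chi_5) = 1*2 = 2 and sum (mult * dim) = 1*2 = 2.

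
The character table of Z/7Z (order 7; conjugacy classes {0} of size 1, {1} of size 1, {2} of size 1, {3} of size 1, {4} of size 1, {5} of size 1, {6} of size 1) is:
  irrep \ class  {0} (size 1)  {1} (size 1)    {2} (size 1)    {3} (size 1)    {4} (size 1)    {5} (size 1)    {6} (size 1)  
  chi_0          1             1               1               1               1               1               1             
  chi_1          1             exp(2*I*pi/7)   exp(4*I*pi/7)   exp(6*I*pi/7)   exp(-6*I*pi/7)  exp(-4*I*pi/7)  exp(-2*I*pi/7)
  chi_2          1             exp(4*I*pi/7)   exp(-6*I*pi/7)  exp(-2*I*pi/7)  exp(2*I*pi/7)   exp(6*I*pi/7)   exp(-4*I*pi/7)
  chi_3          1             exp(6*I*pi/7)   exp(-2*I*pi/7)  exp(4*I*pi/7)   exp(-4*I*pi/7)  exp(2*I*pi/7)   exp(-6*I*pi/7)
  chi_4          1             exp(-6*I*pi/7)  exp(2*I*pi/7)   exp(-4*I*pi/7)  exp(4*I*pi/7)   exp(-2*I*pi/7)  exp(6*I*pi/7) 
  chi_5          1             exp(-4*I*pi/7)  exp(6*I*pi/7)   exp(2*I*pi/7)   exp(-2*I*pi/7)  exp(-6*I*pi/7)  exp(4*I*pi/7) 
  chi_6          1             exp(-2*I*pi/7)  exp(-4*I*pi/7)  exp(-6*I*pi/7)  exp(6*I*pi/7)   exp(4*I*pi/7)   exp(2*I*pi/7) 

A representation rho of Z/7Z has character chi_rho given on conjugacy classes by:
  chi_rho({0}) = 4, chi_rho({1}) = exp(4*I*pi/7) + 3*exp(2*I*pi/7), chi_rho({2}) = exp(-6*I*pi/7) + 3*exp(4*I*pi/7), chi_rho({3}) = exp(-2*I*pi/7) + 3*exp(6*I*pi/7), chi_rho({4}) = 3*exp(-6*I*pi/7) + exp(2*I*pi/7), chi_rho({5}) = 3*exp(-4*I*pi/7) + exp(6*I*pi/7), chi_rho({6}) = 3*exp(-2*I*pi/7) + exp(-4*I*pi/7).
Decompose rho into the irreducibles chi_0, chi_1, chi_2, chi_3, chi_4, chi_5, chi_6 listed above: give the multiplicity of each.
Multiplicities: chi_0: 0, chi_1: 3, chi_2: 1, chi_3: 0, chi_4: 0, chi_5: 0, chi_6: 0.

Derivation: Use <chi_rho, chi> = (1/|G|) sum_C |C| * chi_rho(C) * conj(chi(C)) with |G| = 7 for each irreducible chi in the table:
  <chi_rho, chi_0> = (1/7)[1*(4)*conj(1) + 1*(exp(4*I*pi/7) + 3*exp(2*I*pi/7))*conj(1) + 1*(exp(-6*I*pi/7) + 3*exp(4*I*pi/7))*conj(1) + 1*(exp(-2*I*pi/7) + 3*exp(6*I*pi/7))*conj(1) + 1*(3*exp(-6*I*pi/7) + exp(2*I*pi/7))*conj(1) + 1*(3*exp(-4*I*pi/7) + exp(6*I*pi/7))*conj(1) + 1*(3*exp(-2*I*pi/7) + exp(-4*I*pi/7))*conj(1)]
      = (1/7)[(4) + (exp(4*I*pi/7) + 3*exp(2*I*pi/7)) + (exp(-6*I*pi/7) + 3*exp(4*I*pi/7)) + (exp(-2*I*pi/7) + 3*exp(6*I*pi/7)) + (3*exp(-6*I*pi/7) + exp(2*I*pi/7)) + (3*exp(-4*I*pi/7) + exp(6*I*pi/7)) + (3*exp(-2*I*pi/7) + exp(-4*I*pi/7))] = 0/7 = 0
  <chi_rho, chi_1> = (1/7)[1*(4)*conj(1) + 1*(exp(4*I*pi/7) + 3*exp(2*I*pi/7))*conj(exp(2*I*pi/7)) + 1*(exp(-6*I*pi/7) + 3*exp(4*I*pi/7))*conj(exp(4*I*pi/7)) + 1*(exp(-2*I*pi/7) + 3*exp(6*I*pi/7))*conj(exp(6*I*pi/7)) + 1*(3*exp(-6*I*pi/7) + exp(2*I*pi/7))*conj(exp(-6*I*pi/7)) + 1*(3*exp(-4*I*pi/7) + exp(6*I*pi/7))*conj(exp(-4*I*pi/7)) + 1*(3*exp(-2*I*pi/7) + exp(-4*I*pi/7))*conj(exp(-2*I*pi/7))]
      = (1/7)[(4) + (3 + exp(2*I*pi/7)) + (3 + exp(4*I*pi/7)) + (3 + exp(6*I*pi/7)) + (3 + exp(-6*I*pi/7)) + (3 + exp(-4*I*pi/7)) + (3 + exp(-2*I*pi/7))] = 21/7 = 3
  <chi_rho, chi_2> = (1/7)[1*(4)*conj(1) + 1*(exp(4*I*pi/7) + 3*exp(2*I*pi/7))*conj(exp(4*I*pi/7)) + 1*(exp(-6*I*pi/7) + 3*exp(4*I*pi/7))*conj(exp(-6*I*pi/7)) + 1*(exp(-2*I*pi/7) + 3*exp(6*I*pi/7))*conj(exp(-2*I*pi/7)) + 1*(3*exp(-6*I*pi/7) + exp(2*I*pi/7))*conj(exp(2*I*pi/7)) + 1*(3*exp(-4*I*pi/7) + exp(6*I*pi/7))*conj(exp(6*I*pi/7)) + 1*(3*exp(-2*I*pi/7) + exp(-4*I*pi/7))*conj(exp(-4*I*pi/7))]
      = (1/7)[(4) + (1 + 3*exp(-2*I*pi/7)) + (1 + 3*exp(-4*I*pi/7)) + (1 + 3*exp(-6*I*pi/7)) + (1 + 3*exp(6*I*pi/7)) + (1 + 3*exp(4*I*pi/7)) + (1 + 3*exp(2*I*pi/7))] = 7/7 = 1
  <chi_rho, chi_3> = (1/7)[1*(4)*conj(1) + 1*(exp(4*I*pi/7) + 3*exp(2*I*pi/7))*conj(exp(6*I*pi/7)) + 1*(exp(-6*I*pi/7) + 3*exp(4*I*pi/7))*conj(exp(-2*I*pi/7)) + 1*(exp(-2*I*pi/7) + 3*exp(6*I*pi/7))*conj(exp(4*I*pi/7)) + 1*(3*exp(-6*I*pi/7) + exp(2*I*pi/7))*conj(exp(-4*I*pi/7)) + 1*(3*exp(-4*I*pi/7) + exp(6*I*pi/7))*conj(exp(2*I*pi/7)) + 1*(3*exp(-2*I*pi/7) + exp(-4*I*pi/7))*conj(exp(-6*I*pi/7))]
      = (1/7)[(4) + (3*exp(-4*I*pi/7) + exp(-2*I*pi/7)) + (exp(-4*I*pi/7) + 3*exp(6*I*pi/7)) + (exp(-6*I*pi/7) + 3*exp(2*I*pi/7)) + (3*exp(-2*I*pi/7) + exp(6*I*pi/7)) + (3*exp(-6*I*pi/7) + exp(4*I*pi/7)) + (exp(2*I*pi/7) + 3*exp(4*I*pi/7))] = 0/7 = 0
  <chi_rho, chi_4> = (1/7)[1*(4)*conj(1) + 1*(exp(4*I*pi/7) + 3*exp(2*I*pi/7))*conj(exp(-6*I*pi/7)) + 1*(exp(-6*I*pi/7) + 3*exp(4*I*pi/7))*conj(exp(2*I*pi/7)) + 1*(exp(-2*I*pi/7) + 3*exp(6*I*pi/7))*conj(exp(-4*I*pi/7)) + 1*(3*exp(-6*I*pi/7) + exp(2*I*pi/7))*conj(exp(4*I*pi/7)) + 1*(3*exp(-4*I*pi/7) + exp(6*I*pi/7))*conj(exp(-2*I*pi/7)) + 1*(3*exp(-2*I*pi/7) + exp(-4*I*pi/7))*conj(exp(6*I*pi/7))]
      = (1/7)[(4) + (3*exp(-6*I*pi/7) + exp(-4*I*pi/7)) + (exp(6*I*pi/7) + 3*exp(2*I*pi/7)) + (3*exp(-4*I*pi/7) + exp(2*I*pi/7)) + (exp(-2*I*pi/7) + 3*exp(4*I*pi/7)) + (3*exp(-2*I*pi/7) + exp(-6*I*pi/7)) + (exp(4*I*pi/7) + 3*exp(6*I*pi/7))] = 0/7 = 0
  <chi_rho, chi_5> = (1/7)[1*(4)*conj(1) + 1*(exp(4*I*pi/7) + 3*exp(2*I*pi/7))*conj(exp(-4*I*pi/7)) + 1*(exp(-6*I*pi/7) + 3*exp(4*I*pi/7))*conj(exp(6*I*pi/7)) + 1*(exp(-2*I*pi/7) + 3*exp(6*I*pi/7))*conj(exp(2*I*pi/7)) + 1*(3*exp(-6*I*pi/7) + exp(2*I*pi/7))*conj(exp(-2*I*pi/7)) + 1*(3*exp(-4*I*pi/7) + exp(6*I*pi/7))*conj(exp(-6*I*pi/7)) + 1*(3*exp(-2*I*pi/7) + exp(-4*I*pi/7))*conj(exp(4*I*pi/7))]
      = (1/7)[(4) + (exp(-6*I*pi/7) + 3*exp(6*I*pi/7)) + (3*exp(-2*I*pi/7) + exp(2*I*pi/7)) + (exp(-4*I*pi/7) + 3*exp(4*I*pi/7)) + (3*exp(-4*I*pi/7) + exp(4*I*pi/7)) + (exp(-2*I*pi/7) + 3*exp(2*I*pi/7)) + (3*exp(-6*I*pi/7) + exp(6*I*pi/7))] = 0/7 = 0
  <chi_rho, chi_6> = (1/7)[1*(4)*conj(1) + 1*(exp(4*I*pi/7) + 3*exp(2*I*pi/7))*conj(exp(-2*I*pi/7)) + 1*(exp(-6*I*pi/7) + 3*exp(4*I*pi/7))*conj(exp(-4*I*pi/7)) + 1*(exp(-2*I*pi/7) + 3*exp(6*I*pi/7))*conj(exp(-6*I*pi/7)) + 1*(3*exp(-6*I*pi/7) + exp(2*I*pi/7))*conj(exp(6*I*pi/7)) + 1*(3*exp(-4*I*pi/7) + exp(6*I*pi/7))*conj(exp(4*I*pi/7)) + 1*(3*exp(-2*I*pi/7) + exp(-4*I*pi/7))*conj(exp(2*I*pi/7))]
      = (1/7)[(4) + (exp(6*I*pi/7) + 3*exp(4*I*pi/7)) + (3*exp(-6*I*pi/7) + exp(-2*I*pi/7)) + (3*exp(-2*I*pi/7) + exp(4*I*pi/7)) + (exp(-4*I*pi/7) + 3*exp(2*I*pi/7)) + (exp(2*I*pi/7) + 3*exp(6*I*pi/7)) + (3*exp(-4*I*pi/7) + exp(-6*I*pi/7))] = 0/7 = 0
(Exp terms are combined using exp(i*s)*conj(exp(i*t)) = exp(i*(s-t)), and sums of them are collapsed using the identity that for every m > 1 the m distinct m-th roots of unity sum to 0, e.g. 1 + exp(2*I*pi/3) + exp(-2*I*pi/3) = 0.)
Dimension check: dim(rho) = sum (mult * dim) = 0*1 + 3*1 + 1*1 + 0*1 + 0*1 + 0*1 + 0*1 = 4 = chi_rho(e) = 4.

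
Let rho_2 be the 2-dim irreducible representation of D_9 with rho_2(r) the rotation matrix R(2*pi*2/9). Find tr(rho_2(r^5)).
chi_{rho_2}(r^5) = 2*cos(2*pi*2*5/9) = 2*cos(20*pi/9)

Derivation: rho_2(r^5) is rotation by angle 2*pi*2*5/9, whose trace is 2*cos(2*pi*2*5/9) = 2*cos(20*pi/9).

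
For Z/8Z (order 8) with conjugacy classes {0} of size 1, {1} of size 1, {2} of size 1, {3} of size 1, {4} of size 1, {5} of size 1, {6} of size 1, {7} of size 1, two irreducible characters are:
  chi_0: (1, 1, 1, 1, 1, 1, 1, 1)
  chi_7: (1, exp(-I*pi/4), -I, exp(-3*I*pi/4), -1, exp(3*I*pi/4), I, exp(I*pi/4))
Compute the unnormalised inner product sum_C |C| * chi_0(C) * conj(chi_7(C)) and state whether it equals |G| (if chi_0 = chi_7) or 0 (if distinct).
Sum = 0; so <chi_0, chi_7> = 0 (distinct irreducibles are orthogonal).

Justification: Compute term by term over conjugacy classes (|C| * chi_0(C) * conj(chi_7(C))):
  1*(1)*conj(1) + 1*(1)*conj(exp(-I*pi/4)) + 1*(1)*conj(-I) + 1*(1)*conj(exp(-3*I*pi/4)) + 1*(1)*conj(-1) + 1*(1)*conj(exp(3*I*pi/4)) + 1*(1)*conj(I) + 1*(1)*conj(exp(I*pi/4))
  = (1) + (exp(I*pi/4)) + (I) + (exp(3*I*pi/4)) + (-1) + (exp(-3*I*pi/4)) + (-I) + (exp(-I*pi/4))
  = 0.
(Exp terms are combined using exp(i*s)*conj(exp(i*t)) = exp(i*(s-t)), and sums of them are collapsed using the identity that for every m > 1 the m distinct m-th roots of unity sum to 0, e.g. 1 + exp(2*I*pi/3) + exp(-2*I*pi/3) = 0.)
Dividing by |G| = 8 gives 0/8 = 0, matching the row-orthogonality relation <chi_0, chi_7> = [chi_0 = chi_7].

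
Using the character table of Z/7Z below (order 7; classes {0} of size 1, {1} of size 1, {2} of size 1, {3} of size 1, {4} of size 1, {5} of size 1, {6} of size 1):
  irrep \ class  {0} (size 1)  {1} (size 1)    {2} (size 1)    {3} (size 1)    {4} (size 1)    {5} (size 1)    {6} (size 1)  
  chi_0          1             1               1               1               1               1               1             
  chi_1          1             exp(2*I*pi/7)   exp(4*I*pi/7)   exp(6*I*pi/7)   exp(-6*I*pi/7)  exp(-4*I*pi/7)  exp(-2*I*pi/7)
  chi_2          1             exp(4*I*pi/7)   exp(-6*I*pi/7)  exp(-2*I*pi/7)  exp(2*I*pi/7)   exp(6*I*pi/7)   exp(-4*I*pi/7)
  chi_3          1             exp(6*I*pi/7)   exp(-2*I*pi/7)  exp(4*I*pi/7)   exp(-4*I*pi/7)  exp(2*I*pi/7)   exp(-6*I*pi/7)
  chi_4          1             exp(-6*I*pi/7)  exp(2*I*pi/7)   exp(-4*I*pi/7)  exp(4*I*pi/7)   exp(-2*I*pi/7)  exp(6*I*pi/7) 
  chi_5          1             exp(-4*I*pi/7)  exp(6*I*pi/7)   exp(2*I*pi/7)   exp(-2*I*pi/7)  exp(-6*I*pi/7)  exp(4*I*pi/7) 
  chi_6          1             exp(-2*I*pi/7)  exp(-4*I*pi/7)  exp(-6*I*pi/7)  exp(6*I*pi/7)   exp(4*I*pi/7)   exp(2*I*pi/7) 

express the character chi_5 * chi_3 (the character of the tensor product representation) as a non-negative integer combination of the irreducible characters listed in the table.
chi_5 tensor chi_3 = chi_1 (all other irreducibles have multiplicity 0).

Proof sketch: The character of a tensor product is the pointwise product (chi_5 * chi_3)(C) = chi_5(C) * chi_3(C):
  {0}: (1)*(1), {1}: (exp(-4*I*pi/7))*(exp(6*I*pi/7)), {2}: (exp(6*I*pi/7))*(exp(-2*I*pi/7)), {3}: (exp(2*I*pi/7))*(exp(4*I*pi/7)), {4}: (exp(-2*I*pi/7))*(exp(-4*I*pi/7)), {5}: (exp(-6*I*pi/7))*(exp(2*I*pi/7)), {6}: (exp(4*I*pi/7))*(exp(-6*I*pi/7))
so (chi_5 * chi_3) takes values
  {0} -> 1, {1} -> exp(2*I*pi/7), {2} -> exp(4*I*pi/7), {3} -> exp(6*I*pi/7), {4} -> exp(-6*I*pi/7), {5} -> exp(-4*I*pi/7), {6} -> exp(-2*I*pi/7).
Now take the inner product of this character with each irreducible chi from the table, <chi_5*chi_3, chi> = (1/7) sum_C |C| (chi_5*chi_3)(C) conj(chi(C)):
  <chi_5*chi_3, chi_0> = (1/7)[1*(1)*conj(1) + 1*(exp(2*I*pi/7))*conj(1) + 1*(exp(4*I*pi/7))*conj(1) + 1*(exp(6*I*pi/7))*conj(1) + 1*(exp(-6*I*pi/7))*conj(1) + 1*(exp(-4*I*pi/7))*conj(1) + 1*(exp(-2*I*pi/7))*conj(1)]
      = (1/7)[(1) + (exp(2*I*pi/7)) + (exp(4*I*pi/7)) + (exp(6*I*pi/7)) + (exp(-6*I*pi/7)) + (exp(-4*I*pi/7)) + (exp(-2*I*pi/7))] = 0/7 = 0
  <chi_5*chi_3, chi_1> = (1/7)[1*(1)*conj(1) + 1*(exp(2*I*pi/7))*conj(exp(2*I*pi/7)) + 1*(exp(4*I*pi/7))*conj(exp(4*I*pi/7)) + 1*(exp(6*I*pi/7))*conj(exp(6*I*pi/7)) + 1*(exp(-6*I*pi/7))*conj(exp(-6*I*pi/7)) + 1*(exp(-4*I*pi/7))*conj(exp(-4*I*pi/7)) + 1*(exp(-2*I*pi/7))*conj(exp(-2*I*pi/7))]
      = (1/7)[(1) + (1) + (1) + (1) + (1) + (1) + (1)] = 7/7 = 1
  <chi_5*chi_3, chi_2> = (1/7)[1*(1)*conj(1) + 1*(exp(2*I*pi/7))*conj(exp(4*I*pi/7)) + 1*(exp(4*I*pi/7))*conj(exp(-6*I*pi/7)) + 1*(exp(6*I*pi/7))*conj(exp(-2*I*pi/7)) + 1*(exp(-6*I*pi/7))*conj(exp(2*I*pi/7)) + 1*(exp(-4*I*pi/7))*conj(exp(6*I*pi/7)) + 1*(exp(-2*I*pi/7))*conj(exp(-4*I*pi/7))]
      = (1/7)[(1) + (exp(-2*I*pi/7)) + (exp(-4*I*pi/7)) + (exp(-6*I*pi/7)) + (exp(6*I*pi/7)) + (exp(4*I*pi/7)) + (exp(2*I*pi/7))] = 0/7 = 0
  <chi_5*chi_3, chi_3> = (1/7)[1*(1)*conj(1) + 1*(exp(2*I*pi/7))*conj(exp(6*I*pi/7)) + 1*(exp(4*I*pi/7))*conj(exp(-2*I*pi/7)) + 1*(exp(6*I*pi/7))*conj(exp(4*I*pi/7)) + 1*(exp(-6*I*pi/7))*conj(exp(-4*I*pi/7)) + 1*(exp(-4*I*pi/7))*conj(exp(2*I*pi/7)) + 1*(exp(-2*I*pi/7))*conj(exp(-6*I*pi/7))]
      = (1/7)[(1) + (exp(-4*I*pi/7)) + (exp(6*I*pi/7)) + (exp(2*I*pi/7)) + (exp(-2*I*pi/7)) + (exp(-6*I*pi/7)) + (exp(4*I*pi/7))] = 0/7 = 0
  <chi_5*chi_3, chi_4> = (1/7)[1*(1)*conj(1) + 1*(exp(2*I*pi/7))*conj(exp(-6*I*pi/7)) + 1*(exp(4*I*pi/7))*conj(exp(2*I*pi/7)) + 1*(exp(6*I*pi/7))*conj(exp(-4*I*pi/7)) + 1*(exp(-6*I*pi/7))*conj(exp(4*I*pi/7)) + 1*(exp(-4*I*pi/7))*conj(exp(-2*I*pi/7)) + 1*(exp(-2*I*pi/7))*conj(exp(6*I*pi/7))]
      = (1/7)[(1) + (exp(-6*I*pi/7)) + (exp(2*I*pi/7)) + (exp(-4*I*pi/7)) + (exp(4*I*pi/7)) + (exp(-2*I*pi/7)) + (exp(6*I*pi/7))] = 0/7 = 0
  <chi_5*chi_3, chi_5> = (1/7)[1*(1)*conj(1) + 1*(exp(2*I*pi/7))*conj(exp(-4*I*pi/7)) + 1*(exp(4*I*pi/7))*conj(exp(6*I*pi/7)) + 1*(exp(6*I*pi/7))*conj(exp(2*I*pi/7)) + 1*(exp(-6*I*pi/7))*conj(exp(-2*I*pi/7)) + 1*(exp(-4*I*pi/7))*conj(exp(-6*I*pi/7)) + 1*(exp(-2*I*pi/7))*conj(exp(4*I*pi/7))]
      = (1/7)[(1) + (exp(6*I*pi/7)) + (exp(-2*I*pi/7)) + (exp(4*I*pi/7)) + (exp(-4*I*pi/7)) + (exp(2*I*pi/7)) + (exp(-6*I*pi/7))] = 0/7 = 0
  <chi_5*chi_3, chi_6> = (1/7)[1*(1)*conj(1) + 1*(exp(2*I*pi/7))*conj(exp(-2*I*pi/7)) + 1*(exp(4*I*pi/7))*conj(exp(-4*I*pi/7)) + 1*(exp(6*I*pi/7))*conj(exp(-6*I*pi/7)) + 1*(exp(-6*I*pi/7))*conj(exp(6*I*pi/7)) + 1*(exp(-4*I*pi/7))*conj(exp(4*I*pi/7)) + 1*(exp(-2*I*pi/7))*conj(exp(2*I*pi/7))]
      = (1/7)[(1) + (exp(4*I*pi/7)) + (exp(-6*I*pi/7)) + (exp(-2*I*pi/7)) + (exp(2*I*pi/7)) + (exp(6*I*pi/7)) + (exp(-4*I*pi/7))] = 0/7 = 0
(Exp terms are combined using exp(i*s)*conj(exp(i*t)) = exp(i*(s-t)), and sums of them are collapsed using the identity that for every m > 1 the m distinct m-th roots of unity sum to 0, e.g. 1 + exp(2*I*pi/3) + exp(-2*I*pi/3) = 0.)
Hence the multiplicities are chi_1: 1. Dimension check: dim(chi_5)*dim(chi_3) = 1*1 = 1 and sum (mult * dim) = 1*1 = 1.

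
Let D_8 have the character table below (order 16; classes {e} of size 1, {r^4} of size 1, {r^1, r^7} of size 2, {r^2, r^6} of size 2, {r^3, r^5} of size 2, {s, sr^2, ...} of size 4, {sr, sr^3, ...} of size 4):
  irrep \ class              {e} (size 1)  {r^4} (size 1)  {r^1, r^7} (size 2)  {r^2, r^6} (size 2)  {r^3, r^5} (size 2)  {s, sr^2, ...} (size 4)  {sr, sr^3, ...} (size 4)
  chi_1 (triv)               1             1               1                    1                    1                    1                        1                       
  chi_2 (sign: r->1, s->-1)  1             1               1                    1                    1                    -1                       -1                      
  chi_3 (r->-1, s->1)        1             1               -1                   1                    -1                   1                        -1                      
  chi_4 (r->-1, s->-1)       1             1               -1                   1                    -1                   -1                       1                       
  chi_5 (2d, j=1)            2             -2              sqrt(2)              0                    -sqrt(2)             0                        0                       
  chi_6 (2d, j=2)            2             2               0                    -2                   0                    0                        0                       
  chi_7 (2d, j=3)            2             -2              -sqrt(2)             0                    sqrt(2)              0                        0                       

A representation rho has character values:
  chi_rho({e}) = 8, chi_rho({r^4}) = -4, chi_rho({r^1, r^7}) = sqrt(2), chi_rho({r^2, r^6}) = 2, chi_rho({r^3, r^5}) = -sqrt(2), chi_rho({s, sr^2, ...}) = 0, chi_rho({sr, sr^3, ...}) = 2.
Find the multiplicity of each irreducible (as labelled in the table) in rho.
Multiplicities: chi_1: 1, chi_2: 0, chi_3: 0, chi_4: 1, chi_5: 2, chi_6: 0, chi_7: 1.

Solution. Use <chi_rho, chi> = (1/|G|) sum_C |C| * chi_rho(C) * conj(chi(C)) with |G| = 16 for each irreducible chi in the table:
  <chi_rho, chi_1> = (1/16)[1*(8)*conj(1) + 1*(-4)*conj(1) + 2*(sqrt(2))*conj(1) + 2*(2)*conj(1) + 2*(-sqrt(2))*conj(1) + 4*(0)*conj(1) + 4*(2)*conj(1)]
      = (1/16)[(8) + (-4) + (2*sqrt(2)) + (4) + (-2*sqrt(2)) + (0) + (8)] = 16/16 = 1
  <chi_rho, chi_2> = (1/16)[1*(8)*conj(1) + 1*(-4)*conj(1) + 2*(sqrt(2))*conj(1) + 2*(2)*conj(1) + 2*(-sqrt(2))*conj(1) + 4*(0)*conj(-1) + 4*(2)*conj(-1)]
      = (1/16)[(8) + (-4) + (2*sqrt(2)) + (4) + (-2*sqrt(2)) + (0) + (-8)] = 0/16 = 0
  <chi_rho, chi_3> = (1/16)[1*(8)*conj(1) + 1*(-4)*conj(1) + 2*(sqrt(2))*conj(-1) + 2*(2)*conj(1) + 2*(-sqrt(2))*conj(-1) + 4*(0)*conj(1) + 4*(2)*conj(-1)]
      = (1/16)[(8) + (-4) + (-2*sqrt(2)) + (4) + (2*sqrt(2)) + (0) + (-8)] = 0/16 = 0
  <chi_rho, chi_4> = (1/16)[1*(8)*conj(1) + 1*(-4)*conj(1) + 2*(sqrt(2))*conj(-1) + 2*(2)*conj(1) + 2*(-sqrt(2))*conj(-1) + 4*(0)*conj(-1) + 4*(2)*conj(1)]
      = (1/16)[(8) + (-4) + (-2*sqrt(2)) + (4) + (2*sqrt(2)) + (0) + (8)] = 16/16 = 1
  <chi_rho, chi_5> = (1/16)[1*(8)*conj(2) + 1*(-4)*conj(-2) + 2*(sqrt(2))*conj(sqrt(2)) + 2*(2)*conj(0) + 2*(-sqrt(2))*conj(-sqrt(2)) + 4*(0)*conj(0) + 4*(2)*conj(0)]
      = (1/16)[(16) + (8) + (4) + (0) + (4) + (0) + (0)] = 32/16 = 2
  <chi_rho, chi_6> = (1/16)[1*(8)*conj(2) + 1*(-4)*conj(2) + 2*(sqrt(2))*conj(0) + 2*(2)*conj(-2) + 2*(-sqrt(2))*conj(0) + 4*(0)*conj(0) + 4*(2)*conj(0)]
      = (1/16)[(16) + (-8) + (0) + (-8) + (0) + (0) + (0)] = 0/16 = 0
  <chi_rho, chi_7> = (1/16)[1*(8)*conj(2) + 1*(-4)*conj(-2) + 2*(sqrt(2))*conj(-sqrt(2)) + 2*(2)*conj(0) + 2*(-sqrt(2))*conj(sqrt(2)) + 4*(0)*conj(0) + 4*(2)*conj(0)]
      = (1/16)[(16) + (8) + (-4) + (0) + (-4) + (0) + (0)] = 16/16 = 1
Dimension check: dim(rho) = sum (mult * dim) = 1*1 + 0*1 + 0*1 + 1*1 + 2*2 + 0*2 + 1*2 = 8 = chi_rho(e) = 8.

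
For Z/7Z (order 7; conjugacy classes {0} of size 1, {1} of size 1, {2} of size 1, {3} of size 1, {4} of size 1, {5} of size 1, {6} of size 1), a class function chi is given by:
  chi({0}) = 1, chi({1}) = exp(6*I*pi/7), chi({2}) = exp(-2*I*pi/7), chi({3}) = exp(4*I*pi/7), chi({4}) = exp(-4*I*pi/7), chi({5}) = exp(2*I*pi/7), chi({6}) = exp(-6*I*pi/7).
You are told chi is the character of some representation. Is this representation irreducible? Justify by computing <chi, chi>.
Irreducible: <chi, chi> = 1.

Reasoning: <chi, chi> = (1/|G|) sum_C |C| * |chi(C)|^2 = (1/7)[1*|1|^2 + 1*|exp(6*I*pi/7)|^2 + 1*|exp(-2*I*pi/7)|^2 + 1*|exp(4*I*pi/7)|^2 + 1*|exp(-4*I*pi/7)|^2 + 1*|exp(2*I*pi/7)|^2 + 1*|exp(-6*I*pi/7)|^2]
  = (1/7)[(1) + (1) + (1) + (1) + (1) + (1) + (1)] = 7/7 = 1.
(Exp terms are combined using exp(i*s)*conj(exp(i*t)) = exp(i*(s-t)), and sums of them are collapsed using the identity that for every m > 1 the m distinct m-th roots of unity sum to 0, e.g. 1 + exp(2*I*pi/3) + exp(-2*I*pi/3) = 0.)
A character is irreducible iff <chi, chi> = 1, so this representation is irreducible.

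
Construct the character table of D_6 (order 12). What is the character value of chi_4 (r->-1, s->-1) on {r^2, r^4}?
Conjugacy classes: {e} of size 1, {r^3} of size 1, {r^1, r^5} of size 2, {r^2, r^4} of size 2, {s, sr^2, ...} of size 3, {sr, sr^3, ...} of size 3.
Character table:
  irrep \ class              {e} (size 1)  {r^3} (size 1)  {r^1, r^5} (size 2)  {r^2, r^4} (size 2)  {s, sr^2, ...} (size 3)  {sr, sr^3, ...} (size 3)
  chi_1 (triv)               1             1               1                    1                    1                        1                       
  chi_2 (sign: r->1, s->-1)  1             1               1                    1                    -1                       -1                      
  chi_3 (r->-1, s->1)        1             -1              -1                   1                    1                        -1                      
  chi_4 (r->-1, s->-1)       1             -1              -1                   1                    -1                       1                       
  chi_5 (2d, j=1)            2             -2              1                    -1                   0                        0                       
  chi_6 (2d, j=2)            2             2               -1                   -1                   0                        0                       

Spot check: chi_4 (r->-1, s->-1) on {r^2, r^4} = 1.

Explanation: D_6 has order 2*6 = 12 with 6 conjugacy classes, hence 6 irreducibles. Sum of squared dims 1 + 1 + 1 + 1 + 4 + 4 = 12 = |G|. Linear characters come from the abelianisation; the 2-dimensional irreps have character r^k -> 2*cos(2*pi*j*k/6), reflections -> 0.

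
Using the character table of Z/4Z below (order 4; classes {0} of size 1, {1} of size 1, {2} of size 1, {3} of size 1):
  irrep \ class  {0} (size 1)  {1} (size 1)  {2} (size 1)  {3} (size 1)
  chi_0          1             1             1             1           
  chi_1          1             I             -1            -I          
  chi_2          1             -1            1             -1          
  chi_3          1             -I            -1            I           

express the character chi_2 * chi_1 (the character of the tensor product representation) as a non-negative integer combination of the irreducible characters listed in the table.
chi_2 tensor chi_1 = chi_3 (all other irreducibles have multiplicity 0).

The character of a tensor product is the pointwise product (chi_2 * chi_1)(C) = chi_2(C) * chi_1(C):
  {0}: (1)*(1), {1}: (-1)*(I), {2}: (1)*(-1), {3}: (-1)*(-I)
so (chi_2 * chi_1) takes values
  {0} -> 1, {1} -> -I, {2} -> -1, {3} -> I.
Now take the inner product of this character with each irreducible chi from the table, <chi_2*chi_1, chi> = (1/4) sum_C |C| (chi_2*chi_1)(C) conj(chi(C)):
  <chi_2*chi_1, chi_0> = (1/4)[1*(1)*conj(1) + 1*(-I)*conj(1) + 1*(-1)*conj(1) + 1*(I)*conj(1)]
      = (1/4)[(1) + (-I) + (-1) + (I)] = 0/4 = 0
  <chi_2*chi_1, chi_1> = (1/4)[1*(1)*conj(1) + 1*(-I)*conj(I) + 1*(-1)*conj(-1) + 1*(I)*conj(-I)]
      = (1/4)[(1) + (-1) + (1) + (-1)] = 0/4 = 0
  <chi_2*chi_1, chi_2> = (1/4)[1*(1)*conj(1) + 1*(-I)*conj(-1) + 1*(-1)*conj(1) + 1*(I)*conj(-1)]
      = (1/4)[(1) + (I) + (-1) + (-I)] = 0/4 = 0
  <chi_2*chi_1, chi_3> = (1/4)[1*(1)*conj(1) + 1*(-I)*conj(-I) + 1*(-1)*conj(-1) + 1*(I)*conj(I)]
      = (1/4)[(1) + (1) + (1) + (1)] = 4/4 = 1
(Exp terms are combined using exp(i*s)*conj(exp(i*t)) = exp(i*(s-t)), and sums of them are collapsed using the identity that for every m > 1 the m distinct m-th roots of unity sum to 0, e.g. 1 + exp(2*I*pi/3) + exp(-2*I*pi/3) = 0.)
Hence the multiplicities are chi_3: 1. Dimension check: dim(chi_2)*dim(chi_1) = 1*1 = 1 and sum (mult * dim) = 1*1 = 1.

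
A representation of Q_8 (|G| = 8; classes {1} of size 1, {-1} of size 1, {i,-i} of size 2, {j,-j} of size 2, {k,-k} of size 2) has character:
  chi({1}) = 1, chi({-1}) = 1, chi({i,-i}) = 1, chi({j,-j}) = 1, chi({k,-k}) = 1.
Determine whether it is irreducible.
Irreducible: <chi, chi> = 1.

Proof sketch: <chi, chi> = (1/|G|) sum_C |C| * |chi(C)|^2 = (1/8)[1*|1|^2 + 1*|1|^2 + 2*|1|^2 + 2*|1|^2 + 2*|1|^2]
  = (1/8)[(1) + (1) + (2) + (2) + (2)] = 8/8 = 1.
A character is irreducible iff <chi, chi> = 1, so this representation is irreducible.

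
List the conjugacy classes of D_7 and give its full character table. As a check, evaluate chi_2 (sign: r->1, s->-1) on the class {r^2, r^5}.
Conjugacy classes: {e} of size 1, {r^1, r^6} of size 2, {r^2, r^5} of size 2, {r^3, r^4} of size 2, {s, sr, ..., sr^6} of size 7.
Character table:
  irrep \ class              {e} (size 1)  {r^1, r^6} (size 2)  {r^2, r^5} (size 2)  {r^3, r^4} (size 2)  {s, sr, ..., sr^6} (size 7)
  chi_1 (triv)               1             1                    1                    1                    1                          
  chi_2 (sign: r->1, s->-1)  1             1                    1                    1                    -1                         
  chi_3 (2d, j=1)            2             2*cos(2*pi/7)        -2*cos(3*pi/7)       -2*cos(pi/7)         0                          
  chi_4 (2d, j=2)            2             -2*cos(3*pi/7)       -2*cos(pi/7)         2*cos(2*pi/7)        0                          
  chi_5 (2d, j=3)            2             -2*cos(pi/7)         2*cos(2*pi/7)        -2*cos(3*pi/7)       0                          

Spot check: chi_2 (sign: r->1, s->-1) on {r^2, r^5} = 1.

Justification: D_7 has order 2*7 = 14 with 5 conjugacy classes, hence 5 irreducibles. Sum of squared dims 1 + 1 + 4 + 4 + 4 = 14 = |G|. Linear characters come from the abelianisation; the 2-dimensional irreps have character r^k -> 2*cos(2*pi*j*k/7), reflections -> 0.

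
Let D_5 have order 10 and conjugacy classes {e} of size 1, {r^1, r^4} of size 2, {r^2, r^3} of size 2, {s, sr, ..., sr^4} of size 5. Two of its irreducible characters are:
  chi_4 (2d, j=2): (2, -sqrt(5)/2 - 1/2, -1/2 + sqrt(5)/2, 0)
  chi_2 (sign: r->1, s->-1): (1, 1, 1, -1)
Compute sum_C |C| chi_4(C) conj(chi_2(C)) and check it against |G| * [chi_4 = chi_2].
Sum = 0; so <chi_4, chi_2> = 0 (distinct irreducibles are orthogonal).

Derivation: Compute term by term over conjugacy classes (|C| * chi_4(C) * conj(chi_2(C))):
  1*(2)*conj(1) + 2*(-sqrt(5)/2 - 1/2)*conj(1) + 2*(-1/2 + sqrt(5)/2)*conj(1) + 5*(0)*conj(-1)
  = (2) + (-sqrt(5) - 1) + (-1 + sqrt(5)) + (0)
  = 0.
Dividing by |G| = 10 gives 0/10 = 0, matching the row-orthogonality relation <chi_4, chi_2> = [chi_4 = chi_2].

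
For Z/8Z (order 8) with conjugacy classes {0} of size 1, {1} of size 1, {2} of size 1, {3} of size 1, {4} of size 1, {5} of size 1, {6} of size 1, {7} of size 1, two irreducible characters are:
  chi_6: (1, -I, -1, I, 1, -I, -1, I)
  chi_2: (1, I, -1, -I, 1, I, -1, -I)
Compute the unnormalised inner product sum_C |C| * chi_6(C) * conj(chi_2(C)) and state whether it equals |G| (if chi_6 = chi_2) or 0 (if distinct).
Sum = 0; so <chi_6, chi_2> = 0 (distinct irreducibles are orthogonal).

Details: Compute term by term over conjugacy classes (|C| * chi_6(C) * conj(chi_2(C))):
  1*(1)*conj(1) + 1*(-I)*conj(I) + 1*(-1)*conj(-1) + 1*(I)*conj(-I) + 1*(1)*conj(1) + 1*(-I)*conj(I) + 1*(-1)*conj(-1) + 1*(I)*conj(-I)
  = (1) + (-1) + (1) + (-1) + (1) + (-1) + (1) + (-1)
  = 0.
(Exp terms are combined using exp(i*s)*conj(exp(i*t)) = exp(i*(s-t)), and sums of them are collapsed using the identity that for every m > 1 the m distinct m-th roots of unity sum to 0, e.g. 1 + exp(2*I*pi/3) + exp(-2*I*pi/3) = 0.)
Dividing by |G| = 8 gives 0/8 = 0, matching the row-orthogonality relation <chi_6, chi_2> = [chi_6 = chi_2].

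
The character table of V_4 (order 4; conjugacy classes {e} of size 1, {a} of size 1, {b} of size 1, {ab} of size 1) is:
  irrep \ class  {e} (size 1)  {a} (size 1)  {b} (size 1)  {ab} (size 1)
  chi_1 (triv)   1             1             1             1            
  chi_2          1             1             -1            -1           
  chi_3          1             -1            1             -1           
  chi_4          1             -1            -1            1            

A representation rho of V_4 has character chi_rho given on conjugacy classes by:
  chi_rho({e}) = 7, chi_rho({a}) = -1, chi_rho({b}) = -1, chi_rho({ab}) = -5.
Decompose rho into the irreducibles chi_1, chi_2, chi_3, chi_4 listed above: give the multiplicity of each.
Multiplicities: chi_1: 0, chi_2: 3, chi_3: 3, chi_4: 1.

Proof sketch: Use <chi_rho, chi> = (1/|G|) sum_C |C| * chi_rho(C) * conj(chi(C)) with |G| = 4 for each irreducible chi in the table:
  <chi_rho, chi_1> = (1/4)[1*(7)*conj(1) + 1*(-1)*conj(1) + 1*(-1)*conj(1) + 1*(-5)*conj(1)]
      = (1/4)[(7) + (-1) + (-1) + (-5)] = 0/4 = 0
  <chi_rho, chi_2> = (1/4)[1*(7)*conj(1) + 1*(-1)*conj(1) + 1*(-1)*conj(-1) + 1*(-5)*conj(-1)]
      = (1/4)[(7) + (-1) + (1) + (5)] = 12/4 = 3
  <chi_rho, chi_3> = (1/4)[1*(7)*conj(1) + 1*(-1)*conj(-1) + 1*(-1)*conj(1) + 1*(-5)*conj(-1)]
      = (1/4)[(7) + (1) + (-1) + (5)] = 12/4 = 3
  <chi_rho, chi_4> = (1/4)[1*(7)*conj(1) + 1*(-1)*conj(-1) + 1*(-1)*conj(-1) + 1*(-5)*conj(1)]
      = (1/4)[(7) + (1) + (1) + (-5)] = 4/4 = 1
Dimension check: dim(rho) = sum (mult * dim) = 0*1 + 3*1 + 3*1 + 1*1 = 7 = chi_rho(e) = 7.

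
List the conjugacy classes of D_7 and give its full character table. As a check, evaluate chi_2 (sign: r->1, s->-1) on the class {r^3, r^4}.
Conjugacy classes: {e} of size 1, {r^1, r^6} of size 2, {r^2, r^5} of size 2, {r^3, r^4} of size 2, {s, sr, ..., sr^6} of size 7.
Character table:
  irrep \ class              {e} (size 1)  {r^1, r^6} (size 2)  {r^2, r^5} (size 2)  {r^3, r^4} (size 2)  {s, sr, ..., sr^6} (size 7)
  chi_1 (triv)               1             1                    1                    1                    1                          
  chi_2 (sign: r->1, s->-1)  1             1                    1                    1                    -1                         
  chi_3 (2d, j=1)            2             2*cos(2*pi/7)        -2*cos(3*pi/7)       -2*cos(pi/7)         0                          
  chi_4 (2d, j=2)            2             -2*cos(3*pi/7)       -2*cos(pi/7)         2*cos(2*pi/7)        0                          
  chi_5 (2d, j=3)            2             -2*cos(pi/7)         2*cos(2*pi/7)        -2*cos(3*pi/7)       0                          

Spot check: chi_2 (sign: r->1, s->-1) on {r^3, r^4} = 1.

Proof sketch: D_7 has order 2*7 = 14 with 5 conjugacy classes, hence 5 irreducibles. Sum of squared dims 1 + 1 + 4 + 4 + 4 = 14 = |G|. Linear characters come from the abelianisation; the 2-dimensional irreps have character r^k -> 2*cos(2*pi*j*k/7), reflections -> 0.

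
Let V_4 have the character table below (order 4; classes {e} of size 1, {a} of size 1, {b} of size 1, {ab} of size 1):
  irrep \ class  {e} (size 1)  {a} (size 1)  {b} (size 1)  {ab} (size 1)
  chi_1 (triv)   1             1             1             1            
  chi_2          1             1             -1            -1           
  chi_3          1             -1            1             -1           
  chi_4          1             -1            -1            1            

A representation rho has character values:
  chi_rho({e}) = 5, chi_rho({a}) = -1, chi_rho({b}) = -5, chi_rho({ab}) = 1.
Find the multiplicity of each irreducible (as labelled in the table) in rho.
Multiplicities: chi_1: 0, chi_2: 2, chi_3: 0, chi_4: 3.

Why: Use <chi_rho, chi> = (1/|G|) sum_C |C| * chi_rho(C) * conj(chi(C)) with |G| = 4 for each irreducible chi in the table:
  <chi_rho, chi_1> = (1/4)[1*(5)*conj(1) + 1*(-1)*conj(1) + 1*(-5)*conj(1) + 1*(1)*conj(1)]
      = (1/4)[(5) + (-1) + (-5) + (1)] = 0/4 = 0
  <chi_rho, chi_2> = (1/4)[1*(5)*conj(1) + 1*(-1)*conj(1) + 1*(-5)*conj(-1) + 1*(1)*conj(-1)]
      = (1/4)[(5) + (-1) + (5) + (-1)] = 8/4 = 2
  <chi_rho, chi_3> = (1/4)[1*(5)*conj(1) + 1*(-1)*conj(-1) + 1*(-5)*conj(1) + 1*(1)*conj(-1)]
      = (1/4)[(5) + (1) + (-5) + (-1)] = 0/4 = 0
  <chi_rho, chi_4> = (1/4)[1*(5)*conj(1) + 1*(-1)*conj(-1) + 1*(-5)*conj(-1) + 1*(1)*conj(1)]
      = (1/4)[(5) + (1) + (5) + (1)] = 12/4 = 3
Dimension check: dim(rho) = sum (mult * dim) = 0*1 + 2*1 + 0*1 + 3*1 = 5 = chi_rho(e) = 5.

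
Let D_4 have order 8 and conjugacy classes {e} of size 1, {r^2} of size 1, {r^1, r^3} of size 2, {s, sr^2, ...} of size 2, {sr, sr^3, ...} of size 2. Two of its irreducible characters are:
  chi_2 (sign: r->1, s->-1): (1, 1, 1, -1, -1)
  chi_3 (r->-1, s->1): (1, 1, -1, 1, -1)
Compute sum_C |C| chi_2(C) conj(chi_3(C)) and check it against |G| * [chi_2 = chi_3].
Sum = 0; so <chi_2, chi_3> = 0 (distinct irreducibles are orthogonal).

Working: Compute term by term over conjugacy classes (|C| * chi_2(C) * conj(chi_3(C))):
  1*(1)*conj(1) + 1*(1)*conj(1) + 2*(1)*conj(-1) + 2*(-1)*conj(1) + 2*(-1)*conj(-1)
  = (1) + (1) + (-2) + (-2) + (2)
  = 0.
Dividing by |G| = 8 gives 0/8 = 0, matching the row-orthogonality relation <chi_2, chi_3> = [chi_2 = chi_3].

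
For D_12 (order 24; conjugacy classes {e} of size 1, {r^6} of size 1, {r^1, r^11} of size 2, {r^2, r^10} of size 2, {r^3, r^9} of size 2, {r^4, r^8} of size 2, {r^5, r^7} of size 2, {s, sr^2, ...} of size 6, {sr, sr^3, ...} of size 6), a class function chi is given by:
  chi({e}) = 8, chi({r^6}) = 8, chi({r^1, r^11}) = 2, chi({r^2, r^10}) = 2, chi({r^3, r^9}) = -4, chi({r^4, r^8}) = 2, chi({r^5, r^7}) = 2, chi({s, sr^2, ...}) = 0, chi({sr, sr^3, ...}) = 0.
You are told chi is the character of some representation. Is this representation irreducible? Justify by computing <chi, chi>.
Not irreducible (reducible): <chi, chi> = 8 > 1.

Explanation: <chi, chi> = (1/|G|) sum_C |C| * |chi(C)|^2 = (1/24)[1*|8|^2 + 1*|8|^2 + 2*|2|^2 + 2*|2|^2 + 2*|-4|^2 + 2*|2|^2 + 2*|2|^2 + 6*|0|^2 + 6*|0|^2]
  = (1/24)[(64) + (64) + (8) + (8) + (32) + (8) + (8) + (0) + (0)] = 192/24 = 8.
A character is irreducible iff <chi, chi> = 1, so this representation is reducible.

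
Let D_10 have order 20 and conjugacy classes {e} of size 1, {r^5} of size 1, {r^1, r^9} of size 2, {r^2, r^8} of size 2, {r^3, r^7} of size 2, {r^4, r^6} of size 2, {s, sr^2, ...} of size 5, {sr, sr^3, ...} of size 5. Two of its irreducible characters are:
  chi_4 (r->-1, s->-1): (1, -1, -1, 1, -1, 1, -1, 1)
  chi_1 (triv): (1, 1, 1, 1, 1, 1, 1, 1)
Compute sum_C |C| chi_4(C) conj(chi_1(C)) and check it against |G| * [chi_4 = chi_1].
Sum = 0; so <chi_4, chi_1> = 0 (distinct irreducibles are orthogonal).

Solution. Compute term by term over conjugacy classes (|C| * chi_4(C) * conj(chi_1(C))):
  1*(1)*conj(1) + 1*(-1)*conj(1) + 2*(-1)*conj(1) + 2*(1)*conj(1) + 2*(-1)*conj(1) + 2*(1)*conj(1) + 5*(-1)*conj(1) + 5*(1)*conj(1)
  = (1) + (-1) + (-2) + (2) + (-2) + (2) + (-5) + (5)
  = 0.
Dividing by |G| = 20 gives 0/20 = 0, matching the row-orthogonality relation <chi_4, chi_1> = [chi_4 = chi_1].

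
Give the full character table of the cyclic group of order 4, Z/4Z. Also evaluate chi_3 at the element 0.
Character table of Z/4Z (irreps indexed chi_0,...,chi_3 with chi_k(m) = zeta_4^(k*m), zeta_4 = exp(2*pi*i/4)):
  irrep \ class  {0} (size 1)  {1} (size 1)  {2} (size 1)  {3} (size 1)
  chi_0          1             1             1             1           
  chi_1          1             I             -1            -I          
  chi_2          1             -1            1             -1          
  chi_3          1             -I            -1            I           

Spot check: chi_3(0) = zeta_4^(3*0) = zeta_4^0 = 1.

Z/4Z is abelian, so all 4 irreducible complex representations are 1-dimensional. They are given by chi_k(m) = zeta_4^(k*m) for k = 0,...,3. Row orthogonality: sum_m chi_k(m) conj(chi_l(m)) = 4 * [k = l].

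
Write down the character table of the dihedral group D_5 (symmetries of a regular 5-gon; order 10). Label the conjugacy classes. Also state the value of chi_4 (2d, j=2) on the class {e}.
Conjugacy classes: {e} of size 1, {r^1, r^4} of size 2, {r^2, r^3} of size 2, {s, sr, ..., sr^4} of size 5.
Character table:
  irrep \ class              {e} (size 1)  {r^1, r^4} (size 2)  {r^2, r^3} (size 2)  {s, sr, ..., sr^4} (size 5)
  chi_1 (triv)               1             1                    1                    1                          
  chi_2 (sign: r->1, s->-1)  1             1                    1                    -1                         
  chi_3 (2d, j=1)            2             -1/2 + sqrt(5)/2     -sqrt(5)/2 - 1/2     0                          
  chi_4 (2d, j=2)            2             -sqrt(5)/2 - 1/2     -1/2 + sqrt(5)/2     0                          

Spot check: chi_4 (2d, j=2) on {e} = 2.

Justification: D_5 has order 2*5 = 10 with 4 conjugacy classes, hence 4 irreducibles. Sum of squared dims 1 + 1 + 4 + 4 = 10 = |G|. Linear characters come from the abelianisation; the 2-dimensional irreps have character r^k -> 2*cos(2*pi*j*k/5), reflections -> 0.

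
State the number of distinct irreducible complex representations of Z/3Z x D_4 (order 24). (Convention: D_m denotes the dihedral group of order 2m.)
15

Reasoning: The number of irreducible complex representations of a finite group equals its number of conjugacy classes. For a direct product, #classes(G x H) = #classes(G) * #classes(H). Z/3Z has 3 classes (abelian), D_4 has 5 classes, so 3 * 5 = 15, so Z/3Z x D_4 (order 24) has exactly 15 irreducible complex representations.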